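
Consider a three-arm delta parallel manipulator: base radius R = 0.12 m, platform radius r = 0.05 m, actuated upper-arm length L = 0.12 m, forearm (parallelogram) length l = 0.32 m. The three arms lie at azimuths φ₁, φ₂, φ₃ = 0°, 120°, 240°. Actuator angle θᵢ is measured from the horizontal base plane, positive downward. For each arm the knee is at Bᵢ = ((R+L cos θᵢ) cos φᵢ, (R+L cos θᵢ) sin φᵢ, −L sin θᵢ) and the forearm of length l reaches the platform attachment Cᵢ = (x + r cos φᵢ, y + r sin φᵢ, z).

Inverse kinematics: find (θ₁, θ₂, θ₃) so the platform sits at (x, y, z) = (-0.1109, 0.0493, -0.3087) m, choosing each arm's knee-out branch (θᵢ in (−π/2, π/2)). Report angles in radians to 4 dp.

φ1=0.0° → target in arm frame (-0.1109, 0.0493)
  A cos θ + B sin θ = C:  0.1809·cos θ + -0.3087·sin θ = -0.1769
  θ1 = atan2(B,A) + arccos(C/0.3578) = 1.0472
rotate P by −φ2: (0.0981, 0.0714, -0.3087)
  A=-0.0281, B=-0.3087, C=(l²−L²−A²−y'²−z²)/(2L)=-0.0549
  θ2 = atan2(B,A) + arccos(C/0.3100) = 0.0872
arm 3 (φ=240.0°): x'=0.0128, y'=-0.1207
  e−x'=0.0572;  (l²−L²−(e−x')²−y'²−z²)/2L = -0.1047
  γ=atan2(-0.3087,0.0572)=-1.3874;  ψ=arccos(-0.3336)=1.9109;  θ3=γ+ψ≈0.5235

θ₁ = 1.0472, θ₂ = 0.0872, θ₃ = 0.5235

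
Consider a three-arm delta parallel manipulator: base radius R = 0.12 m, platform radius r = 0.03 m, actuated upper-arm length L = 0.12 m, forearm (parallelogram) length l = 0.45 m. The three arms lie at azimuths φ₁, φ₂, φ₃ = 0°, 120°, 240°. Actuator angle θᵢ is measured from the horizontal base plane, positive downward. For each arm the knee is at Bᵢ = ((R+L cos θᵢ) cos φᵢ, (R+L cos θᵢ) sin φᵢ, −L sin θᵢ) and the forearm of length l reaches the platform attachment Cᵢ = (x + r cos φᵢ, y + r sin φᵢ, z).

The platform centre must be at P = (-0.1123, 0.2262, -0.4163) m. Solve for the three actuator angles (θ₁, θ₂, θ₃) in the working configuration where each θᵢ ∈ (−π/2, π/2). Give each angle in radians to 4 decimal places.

φ1=0.0° → target in arm frame (-0.1123, 0.2262)
  e−x'=0.2023;  (l²−L²−(e−x')²−y'²−z²)/2L = -0.3221
  √(A²+B²)=0.4629;  θ1 = -1.1185+2.3404 ≈ 1.2219
φ2=120.0° → target in arm frame (0.2520, -0.0158)
  e−x'=-0.1620;  (l²−L²−(e−x')²−y'²−z²)/2L = -0.0488
  √(A²+B²)=0.4467;  θ2 = -1.9420+1.6803 ≈ -0.2617
arm 3 (φ=240.0°): x'=-0.1397, y'=-0.2104
  e−x'=0.2297;  (l²−L²−(e−x')²−y'²−z²)/2L = -0.3427
  √(A²+B²)=0.4755;  θ3 = -1.0665+2.3755 ≈ 1.3090

θ₁ = 1.2219, θ₂ = -0.2617, θ₃ = 1.3090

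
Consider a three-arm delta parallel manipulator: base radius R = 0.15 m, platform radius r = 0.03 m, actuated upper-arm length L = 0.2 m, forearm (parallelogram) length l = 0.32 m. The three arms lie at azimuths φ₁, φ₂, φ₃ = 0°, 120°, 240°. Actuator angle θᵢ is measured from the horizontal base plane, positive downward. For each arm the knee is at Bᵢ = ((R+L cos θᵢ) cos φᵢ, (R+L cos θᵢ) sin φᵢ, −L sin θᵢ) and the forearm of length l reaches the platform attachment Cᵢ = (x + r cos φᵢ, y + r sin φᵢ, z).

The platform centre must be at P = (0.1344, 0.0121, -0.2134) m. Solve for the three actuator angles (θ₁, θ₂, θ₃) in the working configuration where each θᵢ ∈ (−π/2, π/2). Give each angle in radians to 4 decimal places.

θ₁ = -0.2615, θ₂ = 0.9598, θ₃ = 1.0472

rotate P by −φ1: (0.1344, 0.0121, -0.2134)
  A=-0.0144, B=-0.2134, C=(l²−L²−A²−y'²−z²)/(2L)=0.0413
  γ=atan2(-0.2134,-0.0144)=-1.6382;  ψ=arccos(0.1929)=1.3766;  θ1=γ+ψ≈-0.2615
arm 2 (φ=120.0°): x'=-0.0567, y'=-0.1224
  A=0.1767, B=-0.2134, C=(l²−L²−A²−y'²−z²)/(2L)=-0.0734
  γ=atan2(-0.2134,0.1767)=-0.8791;  ψ=arccos(-0.2649)=1.8389;  θ2=γ+ψ≈0.9598
arm 3 (φ=240.0°): x'=-0.0777, y'=0.1103
  A cos θ + B sin θ = C:  0.1977·cos θ + -0.2134·sin θ = -0.0860
  γ=atan2(-0.2134,0.1977)=-0.8236;  ψ=arccos(-0.2956)=1.8709;  θ3=γ+ψ≈1.0472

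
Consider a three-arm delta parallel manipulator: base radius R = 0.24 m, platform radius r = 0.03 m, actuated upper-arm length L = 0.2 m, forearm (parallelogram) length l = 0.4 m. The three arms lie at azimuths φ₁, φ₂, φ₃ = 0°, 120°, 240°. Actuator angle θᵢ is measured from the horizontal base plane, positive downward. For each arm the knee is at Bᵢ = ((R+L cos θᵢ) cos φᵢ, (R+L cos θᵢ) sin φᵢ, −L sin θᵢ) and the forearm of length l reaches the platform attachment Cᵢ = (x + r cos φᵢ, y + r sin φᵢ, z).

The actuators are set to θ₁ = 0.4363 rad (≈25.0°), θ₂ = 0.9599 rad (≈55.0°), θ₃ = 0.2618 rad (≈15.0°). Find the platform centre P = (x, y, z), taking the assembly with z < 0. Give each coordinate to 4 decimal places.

φ1=0.0°: virtual centre (0.3913, 0.0000, -0.0845), radius l
O2 = (0.3247·cos120.0°, 0.3247·sin120.0°, -0.1638) = (-0.1624, 0.2812, -0.1638)
arm 3 at φ=240.0°: ρ3 = 0.4032;  O3 = (-0.2016, -0.3492, -0.0518)
|O₂|²−|O₁|² = -0.0279;  |O₃|²−|O₁|² = 0.0050
plane₁₂: -1.1072x+0.5624y+-0.1586z = -0.0279
det = 1.4401;  x = 0.0116+-0.0513z,  y = -0.0269+0.1810z
quadratic in z: (1.0354)z²+(0.1983)z+(-0.0080)=0, √Δ=0.2691 → z ∈ {-0.2257, 0.0342}; z = -0.2257 (taking z<0)
x = 0.0232, y = -0.0677

(0.0232, -0.0677, -0.2257)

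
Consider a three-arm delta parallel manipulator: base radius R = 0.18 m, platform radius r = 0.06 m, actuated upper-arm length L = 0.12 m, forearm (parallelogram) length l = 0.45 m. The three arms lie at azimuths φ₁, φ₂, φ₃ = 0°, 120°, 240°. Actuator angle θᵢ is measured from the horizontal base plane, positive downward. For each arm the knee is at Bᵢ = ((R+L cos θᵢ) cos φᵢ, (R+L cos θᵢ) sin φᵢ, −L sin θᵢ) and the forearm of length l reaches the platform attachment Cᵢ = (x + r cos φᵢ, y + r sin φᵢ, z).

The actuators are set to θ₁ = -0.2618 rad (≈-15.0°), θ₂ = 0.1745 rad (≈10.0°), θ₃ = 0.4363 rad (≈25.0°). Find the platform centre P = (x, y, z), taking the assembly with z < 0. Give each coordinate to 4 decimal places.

(0.0747, 0.0323, -0.3878)

φ1=0.0°: virtual centre (0.2359, 0.0000, 0.0311), radius l
centre 2 = (0.2382·cos120.0°, 0.2382·sin120.0°, -0.0208) = (-0.1191, 0.2063, -0.0208)
centre 3 = (0.2288·cos240.0°, 0.2288·sin240.0°, -0.0507) = (-0.1144, -0.1981, -0.0507)
|centre ₂|²−|centre ₁|² = 0.0005;  |centre ₃|²−|centre ₁|² = -0.0017
plane₁₂: -0.7100x+0.4125y+-0.1038z = 0.0005
Cramer: x(z) = 0.0009-0.1904z;  y(z) = 0.0028-0.0761z
quadratic in z: (1.0420)z²+(0.0270)z+(-0.1463)=0, √Δ=0.7813 → z ∈ {-0.3878, 0.3620}; z = -0.3878 (taking z<0)
x = 0.0747, y = 0.0323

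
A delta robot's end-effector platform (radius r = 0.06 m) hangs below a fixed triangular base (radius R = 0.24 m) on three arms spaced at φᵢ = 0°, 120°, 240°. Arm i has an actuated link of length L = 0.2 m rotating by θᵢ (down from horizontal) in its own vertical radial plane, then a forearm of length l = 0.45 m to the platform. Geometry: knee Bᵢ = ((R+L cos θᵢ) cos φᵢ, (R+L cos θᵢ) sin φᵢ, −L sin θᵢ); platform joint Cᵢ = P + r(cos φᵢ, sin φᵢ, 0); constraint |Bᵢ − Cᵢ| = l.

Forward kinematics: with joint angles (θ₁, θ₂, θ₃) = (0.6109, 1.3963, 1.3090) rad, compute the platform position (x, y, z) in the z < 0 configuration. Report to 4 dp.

(0.1388, -0.0160, -0.5150)

arm 1 at φ=0.0°: ρ1 = 0.3438;  S1 = (0.3438, 0.0000, -0.1147)
S2 = (0.2147·cos120.0°, 0.2147·sin120.0°, -0.1970) = (-0.1074, 0.1860, -0.1970)
arm 3 at φ=240.0°: ρ3 = 0.2318;  S3 = (-0.1159, -0.2007, -0.1932)
subtract pairs → two planes through P
plane₁₂: -0.9024x+0.3719y+-0.1645z = -0.0465
Cramer: x(z) = 0.0478-0.1766z;  y(z) = -0.0090+0.0137z
into |P−S₁|² = l²: 1.0314z² + 0.3338z + -0.1016 = 0;  Δ = 0.5307;  z = -0.5150 or 0.1913 → z<0 root = -0.5150
x = 0.1388, y = -0.0160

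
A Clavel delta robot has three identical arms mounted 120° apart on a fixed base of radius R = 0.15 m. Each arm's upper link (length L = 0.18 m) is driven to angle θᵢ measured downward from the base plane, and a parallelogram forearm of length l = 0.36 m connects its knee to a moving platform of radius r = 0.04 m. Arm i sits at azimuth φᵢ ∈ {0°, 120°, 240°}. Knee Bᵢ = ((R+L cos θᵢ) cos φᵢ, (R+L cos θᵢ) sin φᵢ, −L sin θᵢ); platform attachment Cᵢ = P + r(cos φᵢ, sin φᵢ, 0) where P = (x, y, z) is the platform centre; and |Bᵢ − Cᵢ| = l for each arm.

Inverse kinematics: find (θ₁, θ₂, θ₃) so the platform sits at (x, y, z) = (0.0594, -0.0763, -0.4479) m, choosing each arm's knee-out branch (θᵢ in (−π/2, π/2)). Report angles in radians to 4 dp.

rotate P by −φ1: (0.0594, -0.0763, -0.4479)
  A=0.0506, B=-0.4479, C=(l²−L²−A²−y'²−z²)/(2L)=-0.3105
  θ1 = atan2(B,A) + arccos(C/0.4507) = 0.8725
rotate P by −φ2: (-0.0958, -0.0133, -0.4479)
  e−x'=0.2058;  (l²−L²−(e−x')²−y'²−z²)/2L = -0.4054
  √(A²+B²)=0.4929;  θ2 = -1.1401+2.5364 ≈ 1.3963
arm 3 (φ=240.0°): x'=0.0364, y'=0.0896
  A=0.0736, B=-0.4479, C=(l²−L²−A²−y'²−z²)/(2L)=-0.3246
  √(A²+B²)=0.4539;  θ3 = -1.4079+2.3676 ≈ 0.9598

θ₁ = 0.8725, θ₂ = 1.3963, θ₃ = 0.9598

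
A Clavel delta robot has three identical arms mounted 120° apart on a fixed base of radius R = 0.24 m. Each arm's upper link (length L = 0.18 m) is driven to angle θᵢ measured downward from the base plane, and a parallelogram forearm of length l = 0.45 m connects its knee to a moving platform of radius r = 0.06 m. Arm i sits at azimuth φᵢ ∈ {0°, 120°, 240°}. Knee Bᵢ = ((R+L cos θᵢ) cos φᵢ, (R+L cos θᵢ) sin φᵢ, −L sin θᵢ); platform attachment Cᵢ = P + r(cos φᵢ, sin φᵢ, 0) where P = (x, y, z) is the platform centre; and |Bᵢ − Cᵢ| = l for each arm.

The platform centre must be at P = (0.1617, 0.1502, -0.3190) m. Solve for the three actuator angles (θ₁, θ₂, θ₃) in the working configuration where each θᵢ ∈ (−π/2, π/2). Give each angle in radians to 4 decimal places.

θ₁ = -0.3488, θ₂ = 0.3491, θ₃ = 1.3965

φ1=0.0° → target in arm frame (0.1617, 0.1502)
  A cos θ + B sin θ = C:  0.0183·cos θ + -0.3190·sin θ = 0.1262
  γ=atan2(-0.3190,0.0183)=-1.5135;  ψ=arccos(0.3951)=1.1647;  θ1=γ+ψ≈-0.3488
rotate P by −φ2: (0.0492, -0.2151, -0.3190)
  e−x'=0.1308;  (l²−L²−(e−x')²−y'²−z²)/2L = 0.0138
  γ=atan2(-0.3190,0.1308)=-1.1817;  ψ=arccos(0.0399)=1.5309;  θ2=γ+ψ≈0.3491
rotate P by −φ3: (-0.2109, 0.0649, -0.3190)
  e−x'=0.3909;  (l²−L²−(e−x')²−y'²−z²)/2L = -0.2464
  √(A²+B²)=0.5046;  θ3 = -0.6844+2.0810 ≈ 1.3965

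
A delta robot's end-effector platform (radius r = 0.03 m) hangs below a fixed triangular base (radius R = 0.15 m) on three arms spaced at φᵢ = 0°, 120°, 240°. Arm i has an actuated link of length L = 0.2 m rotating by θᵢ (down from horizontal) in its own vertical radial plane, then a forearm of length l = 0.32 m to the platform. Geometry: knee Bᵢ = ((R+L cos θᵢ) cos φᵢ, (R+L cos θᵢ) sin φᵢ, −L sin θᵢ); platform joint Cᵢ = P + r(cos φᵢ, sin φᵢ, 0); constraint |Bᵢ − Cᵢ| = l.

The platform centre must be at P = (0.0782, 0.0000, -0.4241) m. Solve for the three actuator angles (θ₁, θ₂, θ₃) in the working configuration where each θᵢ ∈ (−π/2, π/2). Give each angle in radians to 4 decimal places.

θ₁ = 0.8727, θ₂ = 1.3087, θ₃ = 1.3087

rotate P by −φ1: (0.0782, 0.0000, -0.4241)
  A=0.0418, B=-0.4241, C=(l²−L²−A²−y'²−z²)/(2L)=-0.2980
  √(A²+B²)=0.4262;  θ1 = -1.4726+2.3452 ≈ 0.8727
arm 2 (φ=120.0°): x'=-0.0391, y'=-0.0677
  A cos θ + B sin θ = C:  0.1591·cos θ + -0.4241·sin θ = -0.3684
  √(A²+B²)=0.4530;  θ2 = -1.2119+2.5206 ≈ 1.3087
φ3=240.0° → target in arm frame (-0.0391, 0.0677)
  e−x'=0.1591;  (l²−L²−(e−x')²−y'²−z²)/2L = -0.3684
  √(A²+B²)=0.4530;  θ3 = -1.2119+2.5206 ≈ 1.3087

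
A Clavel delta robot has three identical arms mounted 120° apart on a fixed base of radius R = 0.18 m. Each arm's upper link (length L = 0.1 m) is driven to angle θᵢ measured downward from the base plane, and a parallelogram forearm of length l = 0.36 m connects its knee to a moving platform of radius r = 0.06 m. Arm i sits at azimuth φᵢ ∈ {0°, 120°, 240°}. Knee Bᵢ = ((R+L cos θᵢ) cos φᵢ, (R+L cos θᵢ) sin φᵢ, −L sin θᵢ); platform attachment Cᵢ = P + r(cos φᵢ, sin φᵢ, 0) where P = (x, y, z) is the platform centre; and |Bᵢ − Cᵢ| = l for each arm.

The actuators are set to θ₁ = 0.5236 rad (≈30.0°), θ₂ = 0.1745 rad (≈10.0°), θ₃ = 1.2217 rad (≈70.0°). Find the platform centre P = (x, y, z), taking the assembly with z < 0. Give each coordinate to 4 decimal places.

(0.0245, 0.1074, -0.3414)

φ1=0.0°: virtual centre (0.2066, 0.0000, -0.0500), radius l
centre 2 = (0.2185·cos120.0°, 0.2185·sin120.0°, -0.0174) = (-0.1092, 0.1892, -0.0174)
centre 3 = (0.1542·cos240.0°, 0.1542·sin240.0°, -0.0940) = (-0.0771, -0.1335, -0.0940)
|centre ₂|²−|centre ₁|² = 0.0029;  |centre ₃|²−|centre ₁|² = -0.0126
linear system: -0.6317x+0.3784y = 0.0029−0.0653z; -0.5674x+-0.2671y = -0.0126−-0.0879z
det = 0.3834;  x = 0.0104+-0.0413z,  y = 0.0249+-0.2415z
quadratic in z: (1.0600)z²+(0.1042)z+(-0.0880)=0, √Δ=0.6196 → z ∈ {-0.3414, 0.2431}; z = -0.3414 (taking z<0)
x = 0.0245, y = 0.1074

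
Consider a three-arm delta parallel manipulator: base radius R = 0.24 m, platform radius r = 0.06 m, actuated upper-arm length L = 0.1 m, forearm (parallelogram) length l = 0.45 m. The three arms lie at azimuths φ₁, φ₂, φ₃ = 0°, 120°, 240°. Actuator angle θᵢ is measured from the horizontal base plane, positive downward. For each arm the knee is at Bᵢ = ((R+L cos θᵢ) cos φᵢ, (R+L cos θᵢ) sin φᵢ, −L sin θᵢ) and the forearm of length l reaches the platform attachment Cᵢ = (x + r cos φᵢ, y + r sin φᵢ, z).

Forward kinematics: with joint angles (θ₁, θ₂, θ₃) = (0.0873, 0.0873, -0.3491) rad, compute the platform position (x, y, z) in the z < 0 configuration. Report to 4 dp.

(-0.0167, -0.0290, -0.3461)

O1 = (0.2796·cos0.0°, 0.2796·sin0.0°, -0.0087) = (0.2796, 0.0000, -0.0087)
O2 = (0.2796·cos120.0°, 0.2796·sin120.0°, -0.0087) = (-0.1398, 0.2422, -0.0087)
φ3=240.0°: virtual centre (-0.1370, -0.2373, 0.0342), radius l
|O₂|²−|O₁|² = 0.0000;  |O₃|²−|O₁|² = -0.0020
plane₁₂: -0.8389x+0.4843y+0.0000z = 0.0000
Cramer: x(z) = 0.0012+0.0519z;  y(z) = 0.0021+0.0898z
into |P−O₁|² = l²: 1.0108z² + -0.0111z + -0.1249 = 0;  Δ = 0.5052;  z = -0.3461 or 0.3571 → z<0 root = -0.3461
x = -0.0167, y = -0.0290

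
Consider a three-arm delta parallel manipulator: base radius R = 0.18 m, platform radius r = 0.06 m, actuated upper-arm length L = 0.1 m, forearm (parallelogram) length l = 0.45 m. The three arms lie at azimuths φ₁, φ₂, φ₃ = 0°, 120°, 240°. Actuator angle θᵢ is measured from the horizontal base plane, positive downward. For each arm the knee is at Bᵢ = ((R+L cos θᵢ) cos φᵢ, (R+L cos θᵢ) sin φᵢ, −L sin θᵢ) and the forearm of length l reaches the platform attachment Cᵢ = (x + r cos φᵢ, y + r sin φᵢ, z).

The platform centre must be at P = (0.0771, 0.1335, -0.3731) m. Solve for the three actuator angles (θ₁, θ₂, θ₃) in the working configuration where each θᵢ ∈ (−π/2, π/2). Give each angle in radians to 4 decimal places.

rotate P by −φ1: (0.0771, 0.1335, -0.3731)
  A=0.0429, B=-0.3731, C=(l²−L²−A²−y'²−z²)/(2L)=0.1682
  γ=atan2(-0.3731,0.0429)=-1.4563;  ψ=arccos(0.4478)=1.1065;  θ1=γ+ψ≈-0.3498
rotate P by −φ2: (0.0771, -0.1335, -0.3731)
  e−x'=0.0429;  (l²−L²−(e−x')²−y'²−z²)/2L = 0.1681
  √(A²+B²)=0.3756;  θ2 = -1.4562+1.1066 ≈ -0.3496
rotate P by −φ3: (-0.1542, 0.0000, -0.3731)
  A=0.2742, B=-0.3731, C=(l²−L²−A²−y'²−z²)/(2L)=-0.1093
  √(A²+B²)=0.4630;  θ3 = -0.9371+1.8092 ≈ 0.8721

θ₁ = -0.3498, θ₂ = -0.3496, θ₃ = 0.8721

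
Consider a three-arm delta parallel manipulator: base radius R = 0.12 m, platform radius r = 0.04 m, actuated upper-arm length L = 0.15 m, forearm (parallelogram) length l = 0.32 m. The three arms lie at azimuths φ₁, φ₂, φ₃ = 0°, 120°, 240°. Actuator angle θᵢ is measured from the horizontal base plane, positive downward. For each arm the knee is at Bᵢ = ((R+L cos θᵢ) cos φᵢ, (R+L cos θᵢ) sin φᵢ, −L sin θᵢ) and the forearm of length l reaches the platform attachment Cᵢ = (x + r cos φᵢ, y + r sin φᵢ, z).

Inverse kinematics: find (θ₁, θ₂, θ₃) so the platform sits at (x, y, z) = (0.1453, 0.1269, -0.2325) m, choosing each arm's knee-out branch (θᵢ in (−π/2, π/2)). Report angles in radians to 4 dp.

θ₁ = -0.3495, θ₂ = 0.3492, θ₃ = 1.3089

arm 1 (φ=0.0°): x'=0.1453, y'=0.1269
  A=-0.0653, B=-0.2325, C=(l²−L²−A²−y'²−z²)/(2L)=0.0183
  √(A²+B²)=0.2415;  θ1 = -1.8446+1.4951 ≈ -0.3495
arm 2 (φ=120.0°): x'=0.0372, y'=-0.1893
  e−x'=0.0428;  (l²−L²−(e−x')²−y'²−z²)/2L = -0.0394
  θ2 = atan2(B,A) + arccos(C/0.2364) = 0.3492
rotate P by −φ3: (-0.1825, 0.0624, -0.2325)
  A cos θ + B sin θ = C:  0.2625·cos θ + -0.2325·sin θ = -0.1566
  θ3 = atan2(B,A) + arccos(C/0.3507) = 1.3089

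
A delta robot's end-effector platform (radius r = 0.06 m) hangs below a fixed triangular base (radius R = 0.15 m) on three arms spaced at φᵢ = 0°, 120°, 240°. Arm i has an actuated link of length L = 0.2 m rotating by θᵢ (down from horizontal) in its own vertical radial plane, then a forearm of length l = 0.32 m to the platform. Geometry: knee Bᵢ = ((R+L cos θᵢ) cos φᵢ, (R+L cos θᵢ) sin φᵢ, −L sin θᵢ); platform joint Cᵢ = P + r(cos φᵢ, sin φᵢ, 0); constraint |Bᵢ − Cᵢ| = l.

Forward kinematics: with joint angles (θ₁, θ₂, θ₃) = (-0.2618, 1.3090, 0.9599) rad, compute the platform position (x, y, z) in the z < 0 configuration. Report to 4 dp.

O1 = (0.2832·cos0.0°, 0.2832·sin0.0°, 0.0518) = (0.2832, 0.0000, 0.0518)
O2 = (0.1418·cos120.0°, 0.1418·sin120.0°, -0.1932) = (-0.0709, 0.1228, -0.1932)
arm 3 at φ=240.0°: e+L cos θ3 = 0.2047;  O3 = (-0.1024, -0.1773, -0.1638)
subtract pairs → two planes through P
[-0.7081 0.2455 -0.4899]·P = -0.0255;  [-0.7711 -0.3546 -0.4312]·P = -0.0141
Cramer: x(z) = 0.0284-0.6348z;  y(z) = -0.0219+0.1644z
sphere 1 gives Az²+Bz+C=0 with A=1.4300, B=0.2128, C=-0.0343;  B²−4AC=0.2415;  roots -0.2462, 0.0974;  negative root z = -0.2462
x = 0.1847, y = -0.0624

(0.1847, -0.0624, -0.2462)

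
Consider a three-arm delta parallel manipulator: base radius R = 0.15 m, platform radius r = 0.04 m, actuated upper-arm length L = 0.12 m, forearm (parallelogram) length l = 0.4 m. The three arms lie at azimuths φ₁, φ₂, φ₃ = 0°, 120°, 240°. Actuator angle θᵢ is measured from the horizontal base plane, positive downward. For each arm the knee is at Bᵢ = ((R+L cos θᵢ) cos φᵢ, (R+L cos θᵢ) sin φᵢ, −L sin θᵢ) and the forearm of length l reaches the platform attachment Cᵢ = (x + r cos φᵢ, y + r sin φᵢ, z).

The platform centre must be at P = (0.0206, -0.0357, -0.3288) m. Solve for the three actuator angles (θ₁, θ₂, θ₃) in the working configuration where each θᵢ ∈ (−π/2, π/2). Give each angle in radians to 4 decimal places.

rotate P by −φ1: (0.0206, -0.0357, -0.3288)
  A=0.0894, B=-0.3288, C=(l²−L²−A²−y'²−z²)/(2L)=0.1176
  θ1 = atan2(B,A) + arccos(C/0.3407) = -0.0869
φ2=120.0° → target in arm frame (-0.0412, 0.0000)
  e−x'=0.1512;  (l²−L²−(e−x')²−y'²−z²)/2L = 0.0609
  γ=atan2(-0.3288,0.1512)=-1.1397;  ψ=arccos(0.1684)=1.4016;  θ2=γ+ψ≈0.2619
rotate P by −φ3: (0.0206, 0.0357, -0.3288)
  e−x'=0.0894;  (l²−L²−(e−x')²−y'²−z²)/2L = 0.1176
  θ3 = atan2(B,A) + arccos(C/0.3407) = -0.0870

θ₁ = -0.0869, θ₂ = 0.2619, θ₃ = -0.0870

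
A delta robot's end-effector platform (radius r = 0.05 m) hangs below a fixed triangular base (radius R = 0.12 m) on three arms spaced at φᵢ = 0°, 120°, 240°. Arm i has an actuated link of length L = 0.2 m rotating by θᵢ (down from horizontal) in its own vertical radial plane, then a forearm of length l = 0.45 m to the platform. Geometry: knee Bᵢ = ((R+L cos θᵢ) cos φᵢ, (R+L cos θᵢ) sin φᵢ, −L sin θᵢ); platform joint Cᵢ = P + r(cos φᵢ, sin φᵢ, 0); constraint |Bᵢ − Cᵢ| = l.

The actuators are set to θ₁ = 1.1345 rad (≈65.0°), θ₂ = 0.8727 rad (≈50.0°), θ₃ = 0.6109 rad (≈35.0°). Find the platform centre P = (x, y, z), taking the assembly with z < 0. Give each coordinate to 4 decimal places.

(-0.1105, -0.0570, -0.5405)

S1 = (0.1545·cos0.0°, 0.1545·sin0.0°, -0.1813) = (0.1545, 0.0000, -0.1813)
S2 = (0.1986·cos120.0°, 0.1986·sin120.0°, -0.1532) = (-0.0993, 0.1720, -0.1532)
arm 3 at φ=240.0°: (R−r)+L cos θ3 = 0.2338;  S3 = (-0.1169, -0.2025, -0.1147)
subtract pairs → two planes through P
[-0.5076 0.3439 0.0561]·P = 0.0062;  [-0.5429 -0.4050 0.1331]·P = 0.0111
det = 0.3923;  x = -0.0161+0.1746z,  y = -0.0058+0.0946z
sphere 1 gives Az²+Bz+C=0 with A=1.0394, B=0.3018, C=-0.1405;  B²−4AC=0.6753;  roots -0.5405, 0.2501;  negative root z = -0.5405
x = -0.1105, y = -0.0570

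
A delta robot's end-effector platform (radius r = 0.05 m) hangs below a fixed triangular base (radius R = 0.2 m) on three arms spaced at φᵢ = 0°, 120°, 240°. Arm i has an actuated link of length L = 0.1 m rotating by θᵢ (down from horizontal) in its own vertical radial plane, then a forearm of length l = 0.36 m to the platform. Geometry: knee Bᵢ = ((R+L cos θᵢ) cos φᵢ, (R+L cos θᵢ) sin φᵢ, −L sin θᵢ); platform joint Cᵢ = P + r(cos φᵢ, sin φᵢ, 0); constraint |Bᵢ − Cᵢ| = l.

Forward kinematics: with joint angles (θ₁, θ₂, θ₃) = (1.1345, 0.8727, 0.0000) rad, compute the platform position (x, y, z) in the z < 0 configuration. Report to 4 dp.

φ1=0.0°: virtual centre (0.1923, 0.0000, -0.0906), radius l
O2 = (0.2143·cos120.0°, 0.2143·sin120.0°, -0.0766) = (-0.1071, 0.1856, -0.0766)
φ3=240.0°: virtual centre (-0.1250, -0.2165, 0.0000), radius l
eliminate P² terms by subtracting sphere 1 from 2 and 3
[-0.5988 0.3711 0.0281]·P = 0.0066;  [-0.6345 -0.4330 0.1813]·P = 0.0173
det = 0.4948;  x = -0.0188+0.1605z,  y = -0.0125+0.1834z
into |P−O₁|² = l²: 1.0594z² + 0.1089z + -0.0767 = 0;  Δ = 0.3369;  z = -0.3253 or 0.2225 → z<0 root = -0.3253
x = -0.0710, y = -0.0722

(-0.0710, -0.0722, -0.3253)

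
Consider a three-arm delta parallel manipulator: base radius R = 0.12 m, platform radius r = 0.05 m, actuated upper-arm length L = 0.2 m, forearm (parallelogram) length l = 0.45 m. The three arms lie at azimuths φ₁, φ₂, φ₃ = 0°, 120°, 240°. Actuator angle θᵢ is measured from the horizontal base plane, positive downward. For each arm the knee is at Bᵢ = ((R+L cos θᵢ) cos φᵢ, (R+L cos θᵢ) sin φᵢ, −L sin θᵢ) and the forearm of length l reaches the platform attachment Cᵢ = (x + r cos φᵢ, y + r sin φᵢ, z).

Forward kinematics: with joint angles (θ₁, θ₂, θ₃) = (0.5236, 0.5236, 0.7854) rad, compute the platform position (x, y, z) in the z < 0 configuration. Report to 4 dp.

φ1=0.0°: virtual centre (0.2432, 0.0000, -0.1000), radius l
arm 2 at φ=120.0°: ρ2 = 0.2432;  O2 = (-0.1216, 0.2106, -0.1000)
O3 = (0.2114·cos240.0°, 0.2114·sin240.0°, -0.1414) = (-0.1057, -0.1831, -0.1414)
|O₂|²−|O₁|² = 0.0000;  |O₃|²−|O₁|² = -0.0044
[-0.7296 0.4212 0.0000]·P = 0.0000;  [-0.6978 -0.3662 -0.0828]·P = -0.0044
Cramer: x(z) = 0.0033-0.0622z;  y(z) = 0.0058-0.1077z
quadratic in z: (1.0155)z²+(0.2286)z+(-0.1349)=0, √Δ=0.7748 → z ∈ {-0.4941, 0.2689}; z = -0.4941 (taking z<0)
x = 0.0341, y = 0.0590

(0.0341, 0.0590, -0.4941)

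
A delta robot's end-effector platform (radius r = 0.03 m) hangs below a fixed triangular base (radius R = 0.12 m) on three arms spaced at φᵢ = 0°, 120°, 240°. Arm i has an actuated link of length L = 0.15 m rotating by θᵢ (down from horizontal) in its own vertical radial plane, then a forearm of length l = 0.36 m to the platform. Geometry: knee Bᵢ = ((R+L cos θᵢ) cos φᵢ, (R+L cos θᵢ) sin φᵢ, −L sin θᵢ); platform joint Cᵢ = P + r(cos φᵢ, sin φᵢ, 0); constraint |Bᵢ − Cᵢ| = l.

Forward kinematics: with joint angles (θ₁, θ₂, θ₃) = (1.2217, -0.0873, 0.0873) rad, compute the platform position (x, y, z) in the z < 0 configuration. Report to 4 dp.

centre 1 = (0.1413·cos0.0°, 0.1413·sin0.0°, -0.1410) = (0.1413, 0.0000, -0.1410)
arm 2 at φ=120.0°: (R−r)+L cos θ2 = 0.2394;  centre 2 = (-0.1197, 0.2074, 0.0131)
arm 3 at φ=240.0°: (R−r)+L cos θ3 = 0.2394;  centre 3 = (-0.1197, -0.2074, -0.0131)
eliminate P² terms by subtracting sphere 1 from 2 and 3
[-0.5220 0.4147 0.3081]·P = 0.0177;  [-0.5220 -0.4147 0.2557]·P = 0.0177
det = 0.4330;  x = -0.0338+0.5400z,  y = 0.0000+-0.0631z
into |P−centre ₁|² = l²: 1.2956z² + 0.0928z + -0.0791 = 0;  Δ = 0.4183;  z = -0.2854 or 0.2138 → z<0 root = -0.2854
x = -0.1879, y = 0.0180

(-0.1879, 0.0180, -0.2854)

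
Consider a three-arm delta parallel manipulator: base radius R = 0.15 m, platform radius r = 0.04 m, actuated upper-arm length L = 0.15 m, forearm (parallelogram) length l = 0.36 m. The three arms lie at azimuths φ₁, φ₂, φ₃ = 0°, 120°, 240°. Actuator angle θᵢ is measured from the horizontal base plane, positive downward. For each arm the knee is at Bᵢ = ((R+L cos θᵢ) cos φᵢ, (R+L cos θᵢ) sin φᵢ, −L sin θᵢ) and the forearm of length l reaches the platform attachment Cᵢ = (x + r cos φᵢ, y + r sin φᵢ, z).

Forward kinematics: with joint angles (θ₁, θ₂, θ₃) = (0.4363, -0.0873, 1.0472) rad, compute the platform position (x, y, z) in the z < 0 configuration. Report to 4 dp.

arm 1 at φ=0.0°: e+L cos θ1 = 0.2459;  centre 1 = (0.2459, 0.0000, -0.0634)
centre 2 = (0.2594·cos120.0°, 0.2594·sin120.0°, 0.0131) = (-0.1297, 0.2247, 0.0131)
arm 3 at φ=240.0°: e+L cos θ3 = 0.1850;  centre 3 = (-0.0925, -0.1602, -0.1299)
|centre ₂|²−|centre ₁|² = 0.0030;  |centre ₃|²−|centre ₁|² = -0.0134
[-0.7513 0.4493 0.1529]·P = 0.0030;  [-0.6769 -0.3204 -0.1330]·P = -0.0134
det = 0.5449;  x = 0.0093+-0.0198z,  y = 0.0222+-0.3734z
into |P−centre ₁|² = l²: 1.1398z² + 0.1196z + -0.0691 = 0;  Δ = 0.3293;  z = -0.3042 or 0.1993 → z<0 root = -0.3042
x = 0.0153, y = 0.1358

(0.0153, 0.1358, -0.3042)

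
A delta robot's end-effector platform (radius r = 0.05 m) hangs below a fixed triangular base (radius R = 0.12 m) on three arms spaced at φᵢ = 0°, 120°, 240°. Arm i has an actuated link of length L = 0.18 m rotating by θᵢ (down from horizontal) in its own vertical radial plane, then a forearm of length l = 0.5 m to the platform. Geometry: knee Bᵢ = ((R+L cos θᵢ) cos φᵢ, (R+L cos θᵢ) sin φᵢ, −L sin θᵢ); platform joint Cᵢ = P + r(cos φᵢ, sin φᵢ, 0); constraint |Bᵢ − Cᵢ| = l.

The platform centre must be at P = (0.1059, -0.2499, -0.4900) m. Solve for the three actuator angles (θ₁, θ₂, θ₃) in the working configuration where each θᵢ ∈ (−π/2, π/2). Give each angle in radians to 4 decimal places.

rotate P by −φ1: (0.1059, -0.2499, -0.4900)
  A cos θ + B sin θ = C:  -0.0359·cos θ + -0.4900·sin θ = -0.2396
  γ=atan2(-0.4900,-0.0359)=-1.6439;  ψ=arccos(-0.4876)=2.0801;  θ1=γ+ψ≈0.4362
rotate P by −φ2: (-0.2694, 0.0332, -0.4900)
  A cos θ + B sin θ = C:  0.3394·cos θ + -0.4900·sin θ = -0.3855
  γ=atan2(-0.4900,0.3394)=-0.9651;  ψ=arccos(-0.6467)=2.2741;  θ2=γ+ψ≈1.3090
rotate P by −φ3: (0.1635, 0.2167, -0.4900)
  e−x'=-0.0935;  (l²−L²−(e−x')²−y'²−z²)/2L = -0.2172
  γ=atan2(-0.4900,-0.0935)=-1.7593;  ψ=arccos(-0.4353)=2.0212;  θ3=γ+ψ≈0.2619

θ₁ = 0.4362, θ₂ = 1.3090, θ₃ = 0.2619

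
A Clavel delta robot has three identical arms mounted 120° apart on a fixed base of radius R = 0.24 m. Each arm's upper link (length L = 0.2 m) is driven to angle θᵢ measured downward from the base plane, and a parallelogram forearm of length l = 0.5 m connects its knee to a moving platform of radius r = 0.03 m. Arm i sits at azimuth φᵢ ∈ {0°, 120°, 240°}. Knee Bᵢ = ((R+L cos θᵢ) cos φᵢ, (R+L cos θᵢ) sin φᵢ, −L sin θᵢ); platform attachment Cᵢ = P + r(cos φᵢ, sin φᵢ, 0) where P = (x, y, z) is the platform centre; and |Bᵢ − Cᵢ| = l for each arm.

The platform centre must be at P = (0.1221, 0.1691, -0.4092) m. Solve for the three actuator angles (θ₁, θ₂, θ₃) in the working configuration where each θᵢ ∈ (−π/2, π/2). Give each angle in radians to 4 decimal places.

θ₁ = 0.1743, θ₂ = 0.3493, θ₃ = 1.3963

rotate P by −φ1: (0.1221, 0.1691, -0.4092)
  e−x'=0.0879;  (l²−L²−(e−x')²−y'²−z²)/2L = 0.0156
  γ=atan2(-0.4092,0.0879)=-1.3592;  ψ=arccos(0.0372)=1.5335;  θ1=γ+ψ≈0.1743
rotate P by −φ2: (0.0854, -0.1903, -0.4092)
  A cos θ + B sin θ = C:  0.1246·cos θ + -0.4092·sin θ = -0.0230
  √(A²+B²)=0.4278;  θ2 = -1.2752+1.6245 ≈ 0.3493
arm 3 (φ=240.0°): x'=-0.2075, y'=0.0212
  e−x'=0.4175;  (l²−L²−(e−x')²−y'²−z²)/2L = -0.3305
  √(A²+B²)=0.5846;  θ3 = -0.7754+2.1716 ≈ 1.3963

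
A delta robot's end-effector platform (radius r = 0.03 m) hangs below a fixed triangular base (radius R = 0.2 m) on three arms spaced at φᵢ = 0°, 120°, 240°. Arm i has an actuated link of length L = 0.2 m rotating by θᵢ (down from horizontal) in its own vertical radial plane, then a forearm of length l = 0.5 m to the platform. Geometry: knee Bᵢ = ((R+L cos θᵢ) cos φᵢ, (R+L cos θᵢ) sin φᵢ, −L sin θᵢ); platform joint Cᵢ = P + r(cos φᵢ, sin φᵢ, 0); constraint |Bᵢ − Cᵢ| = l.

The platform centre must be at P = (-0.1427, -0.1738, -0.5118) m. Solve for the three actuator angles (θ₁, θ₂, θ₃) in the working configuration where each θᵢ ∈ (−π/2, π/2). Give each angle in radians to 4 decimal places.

rotate P by −φ1: (-0.1427, -0.1738, -0.5118)
  A cos θ + B sin θ = C:  0.3127·cos θ + -0.5118·sin θ = -0.4498
  √(A²+B²)=0.5998;  θ1 = -1.0223+2.4188 ≈ 1.3965
rotate P by −φ2: (-0.0792, 0.2105, -0.5118)
  e−x'=0.2492;  (l²−L²−(e−x')²−y'²−z²)/2L = -0.3958
  √(A²+B²)=0.5692;  θ2 = -1.1177+2.3397 ≈ 1.2220
rotate P by −φ3: (0.2219, -0.0367, -0.5118)
  A=-0.0519, B=-0.5118, C=(l²−L²−A²−y'²−z²)/(2L)=-0.1399
  θ3 = atan2(B,A) + arccos(C/0.5144) = 0.1745

θ₁ = 1.3965, θ₂ = 1.2220, θ₃ = 0.1745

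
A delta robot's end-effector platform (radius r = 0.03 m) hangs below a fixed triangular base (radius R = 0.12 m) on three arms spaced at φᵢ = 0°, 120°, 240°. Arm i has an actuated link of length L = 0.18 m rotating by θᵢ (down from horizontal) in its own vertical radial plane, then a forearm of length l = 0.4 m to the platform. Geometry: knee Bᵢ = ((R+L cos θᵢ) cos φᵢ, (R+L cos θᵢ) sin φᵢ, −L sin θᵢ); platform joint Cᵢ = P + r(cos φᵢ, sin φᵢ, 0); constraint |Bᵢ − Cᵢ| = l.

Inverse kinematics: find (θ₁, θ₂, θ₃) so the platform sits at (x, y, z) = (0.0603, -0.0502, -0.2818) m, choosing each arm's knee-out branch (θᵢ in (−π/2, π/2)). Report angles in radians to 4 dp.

φ1=0.0° → target in arm frame (0.0603, -0.0502)
  A cos θ + B sin θ = C:  0.0297·cos θ + -0.2818·sin θ = 0.1244
  √(A²+B²)=0.2834;  θ1 = -1.4658+1.1163 ≈ -0.3495
arm 2 (φ=120.0°): x'=-0.0736, y'=-0.0271
  e−x'=0.1636;  (l²−L²−(e−x')²−y'²−z²)/2L = 0.0574
  √(A²+B²)=0.3259;  θ2 = -1.0447+1.3936 ≈ 0.3488
rotate P by −φ3: (0.0133, 0.0773, -0.2818)
  e−x'=0.0767;  (l²−L²−(e−x')²−y'²−z²)/2L = 0.1009
  θ3 = atan2(B,A) + arccos(C/0.2920) = -0.0872

θ₁ = -0.3495, θ₂ = 0.3488, θ₃ = -0.0872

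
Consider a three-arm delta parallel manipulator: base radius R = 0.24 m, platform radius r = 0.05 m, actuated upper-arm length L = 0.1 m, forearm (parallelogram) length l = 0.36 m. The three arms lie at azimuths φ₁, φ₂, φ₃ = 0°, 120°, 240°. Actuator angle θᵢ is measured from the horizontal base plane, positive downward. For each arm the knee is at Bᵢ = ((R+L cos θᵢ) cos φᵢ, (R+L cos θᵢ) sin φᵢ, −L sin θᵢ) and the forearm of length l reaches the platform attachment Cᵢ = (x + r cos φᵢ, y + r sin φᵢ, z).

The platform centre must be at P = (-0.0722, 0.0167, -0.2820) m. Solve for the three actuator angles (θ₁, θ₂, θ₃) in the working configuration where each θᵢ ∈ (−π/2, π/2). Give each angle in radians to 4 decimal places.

θ₁ = 1.1344, θ₂ = 0.1741, θ₃ = 0.4360

arm 1 (φ=0.0°): x'=-0.0722, y'=0.0167
  A=0.2622, B=-0.2820, C=(l²−L²−A²−y'²−z²)/(2L)=-0.1448
  √(A²+B²)=0.3851;  θ1 = -0.8218+1.9562 ≈ 1.1344
φ2=120.0° → target in arm frame (0.0506, 0.0542)
  A=0.1394, B=-0.2820, C=(l²−L²−A²−y'²−z²)/(2L)=0.0885
  θ2 = atan2(B,A) + arccos(C/0.3146) = 0.1741
φ3=240.0° → target in arm frame (0.0216, -0.0709)
  e−x'=0.1684;  (l²−L²−(e−x')²−y'²−z²)/2L = 0.0335
  γ=atan2(-0.2820,0.1684)=-1.0326;  ψ=arccos(0.1021)=1.4685;  θ3=γ+ψ≈0.4360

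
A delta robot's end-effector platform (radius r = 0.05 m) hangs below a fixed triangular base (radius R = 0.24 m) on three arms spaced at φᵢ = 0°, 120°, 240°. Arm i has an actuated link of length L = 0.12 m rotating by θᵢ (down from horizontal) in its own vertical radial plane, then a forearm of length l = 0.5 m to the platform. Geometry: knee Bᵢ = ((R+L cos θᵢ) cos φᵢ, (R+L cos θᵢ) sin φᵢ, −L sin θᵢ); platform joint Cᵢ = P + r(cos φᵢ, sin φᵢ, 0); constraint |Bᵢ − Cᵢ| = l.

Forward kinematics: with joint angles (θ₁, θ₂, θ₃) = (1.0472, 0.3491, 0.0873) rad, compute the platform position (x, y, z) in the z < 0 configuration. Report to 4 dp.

(-0.1129, -0.0275, -0.4468)

φ1=0.0°: virtual centre (0.2500, 0.0000, -0.1039), radius l
φ2=120.0°: virtual centre (-0.1514, 0.2622, -0.0410), radius l
φ3=240.0°: virtual centre (-0.1548, -0.2681, -0.0105), radius l
subtract pairs → two planes through P
[-0.8028 0.5244 0.1258]·P = 0.0200;  [-0.8095 -0.5361 0.1869]·P = 0.0226
Cramer: x(z) = -0.0265+0.1935z;  y(z) = -0.0023+0.0564z
sphere 1 gives Az²+Bz+C=0 with A=1.0406, B=0.1006, C=-0.1628;  B²−4AC=0.6877;  roots -0.4468, 0.3501;  negative root z = -0.4468
x = -0.1129, y = -0.0275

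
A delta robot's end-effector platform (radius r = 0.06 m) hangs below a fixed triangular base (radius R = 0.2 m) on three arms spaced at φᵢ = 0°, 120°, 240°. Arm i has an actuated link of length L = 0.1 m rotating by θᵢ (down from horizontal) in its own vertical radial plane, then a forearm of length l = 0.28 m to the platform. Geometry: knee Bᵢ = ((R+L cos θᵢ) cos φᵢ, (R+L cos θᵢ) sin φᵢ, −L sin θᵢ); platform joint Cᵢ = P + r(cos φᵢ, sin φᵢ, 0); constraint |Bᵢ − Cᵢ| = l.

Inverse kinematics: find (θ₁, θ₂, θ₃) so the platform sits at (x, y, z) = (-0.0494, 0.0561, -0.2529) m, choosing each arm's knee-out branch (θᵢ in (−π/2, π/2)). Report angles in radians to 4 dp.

arm 1 (φ=0.0°): x'=-0.0494, y'=0.0561
  A=0.1894, B=-0.2529, C=(l²−L²−A²−y'²−z²)/(2L)=-0.1729
  √(A²+B²)=0.3160;  θ1 = -0.9280+2.1498 ≈ 1.2218
arm 2 (φ=120.0°): x'=0.0733, y'=0.0147
  A cos θ + B sin θ = C:  0.0667·cos θ + -0.2529·sin θ = -0.0011
  √(A²+B²)=0.2616;  θ2 = -1.3129+1.5751 ≈ 0.2623
rotate P by −φ3: (-0.0239, -0.0708, -0.2529)
  A=0.1639, B=-0.2529, C=(l²−L²−A²−y'²−z²)/(2L)=-0.1372
  √(A²+B²)=0.3014;  θ3 = -0.9958+2.0434 ≈ 1.0475

θ₁ = 1.2218, θ₂ = 0.2623, θ₃ = 1.0475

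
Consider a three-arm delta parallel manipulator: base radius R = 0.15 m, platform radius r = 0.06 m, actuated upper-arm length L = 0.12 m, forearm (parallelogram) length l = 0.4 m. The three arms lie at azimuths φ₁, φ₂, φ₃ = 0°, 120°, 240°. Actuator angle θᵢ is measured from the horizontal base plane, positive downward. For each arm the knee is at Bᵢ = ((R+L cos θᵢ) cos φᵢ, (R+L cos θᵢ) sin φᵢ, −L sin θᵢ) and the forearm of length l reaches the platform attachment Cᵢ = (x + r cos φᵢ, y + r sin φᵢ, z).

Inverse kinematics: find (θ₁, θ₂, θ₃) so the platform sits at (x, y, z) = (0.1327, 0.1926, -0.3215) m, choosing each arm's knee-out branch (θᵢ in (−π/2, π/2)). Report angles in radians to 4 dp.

φ1=0.0° → target in arm frame (0.1327, 0.1926)
  e−x'=-0.0427;  (l²−L²−(e−x')²−y'²−z²)/2L = 0.0138
  √(A²+B²)=0.3243;  θ1 = -1.7028+1.5281 ≈ -0.1747
φ2=120.0° → target in arm frame (0.1004, -0.2112)
  e−x'=-0.0104;  (l²−L²−(e−x')²−y'²−z²)/2L = -0.0104
  θ2 = atan2(B,A) + arccos(C/0.3217) = -0.0003
rotate P by −φ3: (-0.2331, 0.0186, -0.3215)
  e−x'=0.3231;  (l²−L²−(e−x')²−y'²−z²)/2L = -0.2606
  θ3 = atan2(B,A) + arccos(C/0.4558) = 1.3964

θ₁ = -0.1747, θ₂ = -0.0003, θ₃ = 1.3964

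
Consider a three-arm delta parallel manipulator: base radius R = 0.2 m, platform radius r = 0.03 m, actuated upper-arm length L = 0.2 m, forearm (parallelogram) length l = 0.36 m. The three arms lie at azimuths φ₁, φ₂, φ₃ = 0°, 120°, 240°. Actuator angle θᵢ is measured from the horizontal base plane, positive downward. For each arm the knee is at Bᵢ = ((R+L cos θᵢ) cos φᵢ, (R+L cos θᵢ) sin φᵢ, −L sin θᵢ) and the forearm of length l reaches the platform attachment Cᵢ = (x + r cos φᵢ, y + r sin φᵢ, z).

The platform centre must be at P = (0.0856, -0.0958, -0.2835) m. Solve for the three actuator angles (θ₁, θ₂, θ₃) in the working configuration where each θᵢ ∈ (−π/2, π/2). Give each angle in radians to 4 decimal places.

θ₁ = 0.3492, θ₂ = 1.3091, θ₃ = 0.6110

arm 1 (φ=0.0°): x'=0.0856, y'=-0.0958
  A cos θ + B sin θ = C:  0.0844·cos θ + -0.2835·sin θ = -0.0177
  γ=atan2(-0.2835,0.0844)=-1.2814;  ψ=arccos(-0.0598)=1.6306;  θ1=γ+ψ≈0.3492
arm 2 (φ=120.0°): x'=-0.1258, y'=-0.0262
  e−x'=0.2958;  (l²−L²−(e−x')²−y'²−z²)/2L = -0.1973
  θ2 = atan2(B,A) + arccos(C/0.4097) = 1.3091
arm 3 (φ=240.0°): x'=0.0402, y'=0.1220
  A cos θ + B sin θ = C:  0.1298·cos θ + -0.2835·sin θ = -0.0563
  θ3 = atan2(B,A) + arccos(C/0.3118) = 0.6110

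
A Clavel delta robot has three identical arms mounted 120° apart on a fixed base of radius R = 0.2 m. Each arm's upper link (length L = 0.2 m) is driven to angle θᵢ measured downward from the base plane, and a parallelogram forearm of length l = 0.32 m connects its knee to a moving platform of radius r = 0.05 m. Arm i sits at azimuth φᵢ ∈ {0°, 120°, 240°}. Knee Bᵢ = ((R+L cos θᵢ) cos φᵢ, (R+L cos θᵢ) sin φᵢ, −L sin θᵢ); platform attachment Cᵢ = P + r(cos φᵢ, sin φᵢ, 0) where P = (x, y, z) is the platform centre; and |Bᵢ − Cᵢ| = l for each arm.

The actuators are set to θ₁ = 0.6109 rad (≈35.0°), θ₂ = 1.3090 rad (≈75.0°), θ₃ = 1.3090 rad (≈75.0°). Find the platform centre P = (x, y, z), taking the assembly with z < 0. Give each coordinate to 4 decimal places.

arm 1 at φ=0.0°: e+L cos θ1 = 0.3138;  S1 = (0.3138, 0.0000, -0.1147)
arm 2 at φ=120.0°: e+L cos θ2 = 0.2018;  S2 = (-0.1009, 0.1747, -0.1932)
S3 = (0.2018·cos240.0°, 0.2018·sin240.0°, -0.1932) = (-0.1009, -0.1747, -0.1932)
subtract pairs → two planes through P
linear system: -0.8294x+0.3495y = -0.0336−-0.1569z; -0.8294x+-0.3495y = -0.0336−-0.1569z
det = 0.5797;  x = 0.0405+-0.1892z,  y = 0.0000+0.0000z
sphere 1 gives Az²+Bz+C=0 with A=1.0358, B=0.3329, C=-0.0145;  B²−4AC=0.1711;  roots -0.3603, 0.0390;  negative root z = -0.3603
x = 0.1087, y = 0.0000

(0.1087, 0.0000, -0.3603)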